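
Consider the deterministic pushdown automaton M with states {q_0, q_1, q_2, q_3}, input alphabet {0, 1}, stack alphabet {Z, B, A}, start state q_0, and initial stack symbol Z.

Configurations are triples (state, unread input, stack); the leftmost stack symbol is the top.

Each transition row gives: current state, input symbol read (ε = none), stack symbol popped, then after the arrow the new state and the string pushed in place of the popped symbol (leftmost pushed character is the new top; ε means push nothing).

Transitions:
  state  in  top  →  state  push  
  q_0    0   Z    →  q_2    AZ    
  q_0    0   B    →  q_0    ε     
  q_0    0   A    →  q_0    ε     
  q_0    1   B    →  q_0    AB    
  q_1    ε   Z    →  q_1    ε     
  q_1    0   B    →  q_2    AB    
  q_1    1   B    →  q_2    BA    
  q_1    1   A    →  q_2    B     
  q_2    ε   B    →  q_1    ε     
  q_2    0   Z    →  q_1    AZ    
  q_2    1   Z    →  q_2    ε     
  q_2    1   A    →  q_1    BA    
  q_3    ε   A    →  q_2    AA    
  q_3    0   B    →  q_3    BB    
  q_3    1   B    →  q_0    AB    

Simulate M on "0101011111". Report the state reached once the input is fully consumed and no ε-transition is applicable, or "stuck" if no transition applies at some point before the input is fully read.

q_1

(q_0, 0101011111, Z)
  read 0, top Z: go to q_2, push AZ → (q_2, 101011111, AZ)
  read 1, top A: go to q_1, push BA → (q_1, 01011111, BAZ)
  read 0, top B: go to q_2, push AB → (q_2, 1011111, ABAZ)
  read 1, top A: go to q_1, push BA → (q_1, 011111, BABAZ)
  read 0, top B: go to q_2, push AB → (q_2, 11111, ABABAZ)
  read 1, top A: go to q_1, push BA → (q_1, 1111, BABABAZ)
  read 1, top B: go to q_2, push BA → (q_2, 111, BAABABAZ)
  ε-move, top B: go to q_1, push ε → (q_1, 111, AABABAZ)
  read 1, top A: go to q_2, push B → (q_2, 11, BABABAZ)
  ε-move, top B: go to q_1, push ε → (q_1, 11, ABABAZ)
  read 1, top A: go to q_2, push B → (q_2, 1, BBABAZ)
  ε-move, top B: go to q_1, push ε → (q_1, 1, BABAZ)
  read 1, top B: go to q_2, push BA → (q_2, ε, BAABAZ)
  ε-move, top B: go to q_1, push ε → (q_1, ε, AABAZ)
All input consumed; M is in state q_1.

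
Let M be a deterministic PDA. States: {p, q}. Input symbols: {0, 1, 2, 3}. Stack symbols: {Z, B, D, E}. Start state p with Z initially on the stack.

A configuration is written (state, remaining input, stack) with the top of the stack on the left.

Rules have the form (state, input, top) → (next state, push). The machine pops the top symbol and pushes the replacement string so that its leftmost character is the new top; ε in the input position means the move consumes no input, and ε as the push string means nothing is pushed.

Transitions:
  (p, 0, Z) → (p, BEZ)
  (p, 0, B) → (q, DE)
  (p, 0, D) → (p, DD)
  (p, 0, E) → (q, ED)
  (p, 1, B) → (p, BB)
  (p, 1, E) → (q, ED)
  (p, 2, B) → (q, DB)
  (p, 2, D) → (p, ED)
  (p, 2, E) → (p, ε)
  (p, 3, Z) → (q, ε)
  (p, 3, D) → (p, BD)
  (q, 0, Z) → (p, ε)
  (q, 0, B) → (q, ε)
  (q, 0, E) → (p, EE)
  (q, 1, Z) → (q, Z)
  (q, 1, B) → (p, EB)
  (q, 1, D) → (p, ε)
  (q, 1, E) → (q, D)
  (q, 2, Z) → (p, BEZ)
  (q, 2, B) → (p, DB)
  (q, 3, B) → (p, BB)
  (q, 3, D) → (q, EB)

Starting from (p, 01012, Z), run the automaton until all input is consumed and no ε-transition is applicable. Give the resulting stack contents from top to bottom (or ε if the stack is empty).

BEZ

(p, 01012, Z) ⊢ (p, 1012, BEZ) ⊢ (p, 012, BBEZ) ⊢ (q, 12, DEBEZ) ⊢ (p, 2, EBEZ) ⊢ (p, ε, BEZ)
All input consumed in state p with stack BEZ.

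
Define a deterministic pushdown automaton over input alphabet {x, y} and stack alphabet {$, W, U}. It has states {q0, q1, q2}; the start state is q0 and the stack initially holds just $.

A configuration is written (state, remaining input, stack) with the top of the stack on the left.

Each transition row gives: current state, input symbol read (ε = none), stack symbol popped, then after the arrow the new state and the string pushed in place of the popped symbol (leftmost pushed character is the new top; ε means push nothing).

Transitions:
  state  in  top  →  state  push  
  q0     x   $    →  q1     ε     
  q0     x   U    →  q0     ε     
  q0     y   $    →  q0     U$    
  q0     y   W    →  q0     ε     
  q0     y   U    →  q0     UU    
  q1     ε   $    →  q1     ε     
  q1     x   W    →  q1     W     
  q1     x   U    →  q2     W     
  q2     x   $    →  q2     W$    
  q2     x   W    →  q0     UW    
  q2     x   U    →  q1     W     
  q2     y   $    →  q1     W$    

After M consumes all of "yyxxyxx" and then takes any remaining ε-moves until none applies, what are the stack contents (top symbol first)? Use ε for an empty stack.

ε

(q0, yyxxyxx, $)
  read y, top $: go to q0, push U$ → (q0, yxxyxx, U$)
  read y, top U: go to q0, push UU → (q0, xxyxx, UU$)
  read x, top U: go to q0, push ε → (q0, xyxx, U$)
  read x, top U: go to q0, push ε → (q0, yxx, $)
  read y, top $: go to q0, push U$ → (q0, xx, U$)
  read x, top U: go to q0, push ε → (q0, x, $)
  read x, top $: go to q1, push ε → (q1, ε, ε)
All input consumed in state q1 with stack ε.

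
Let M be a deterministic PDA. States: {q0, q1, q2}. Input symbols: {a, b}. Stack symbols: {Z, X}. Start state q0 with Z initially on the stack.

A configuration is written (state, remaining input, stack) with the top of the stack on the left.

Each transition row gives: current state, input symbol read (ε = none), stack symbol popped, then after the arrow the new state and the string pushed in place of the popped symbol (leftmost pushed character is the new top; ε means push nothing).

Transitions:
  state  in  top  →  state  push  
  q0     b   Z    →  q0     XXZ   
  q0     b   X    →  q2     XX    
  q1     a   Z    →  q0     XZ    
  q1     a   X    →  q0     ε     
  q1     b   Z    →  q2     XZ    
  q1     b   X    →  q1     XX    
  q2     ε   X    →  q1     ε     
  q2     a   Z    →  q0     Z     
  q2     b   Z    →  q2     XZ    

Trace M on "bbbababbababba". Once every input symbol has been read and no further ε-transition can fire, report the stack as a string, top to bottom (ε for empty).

(q0, bbbababbababba, Z)
  read b, top Z: go to q0, push XXZ → (q0, bbababbababba, XXZ)
  read b, top X: go to q2, push XX → (q2, bababbababba, XXXZ)
  ε-move, top X: go to q1, push ε → (q1, bababbababba, XXZ)
  read b, top X: go to q1, push XX → (q1, ababbababba, XXXZ)
  read a, top X: go to q0, push ε → (q0, babbababba, XXZ)
  read b, top X: go to q2, push XX → (q2, abbababba, XXXZ)
  ε-move, top X: go to q1, push ε → (q1, abbababba, XXZ)
  read a, top X: go to q0, push ε → (q0, bbababba, XZ)
  read b, top X: go to q2, push XX → (q2, bababba, XXZ)
  ε-move, top X: go to q1, push ε → (q1, bababba, XZ)
  read b, top X: go to q1, push XX → (q1, ababba, XXZ)
  read a, top X: go to q0, push ε → (q0, babba, XZ)
  read b, top X: go to q2, push XX → (q2, abba, XXZ)
  ε-move, top X: go to q1, push ε → (q1, abba, XZ)
  read a, top X: go to q0, push ε → (q0, bba, Z)
  read b, top Z: go to q0, push XXZ → (q0, ba, XXZ)
  read b, top X: go to q2, push XX → (q2, a, XXXZ)
  ε-move, top X: go to q1, push ε → (q1, a, XXZ)
  read a, top X: go to q0, push ε → (q0, ε, XZ)
All input consumed in state q0 with stack XZ.

XZ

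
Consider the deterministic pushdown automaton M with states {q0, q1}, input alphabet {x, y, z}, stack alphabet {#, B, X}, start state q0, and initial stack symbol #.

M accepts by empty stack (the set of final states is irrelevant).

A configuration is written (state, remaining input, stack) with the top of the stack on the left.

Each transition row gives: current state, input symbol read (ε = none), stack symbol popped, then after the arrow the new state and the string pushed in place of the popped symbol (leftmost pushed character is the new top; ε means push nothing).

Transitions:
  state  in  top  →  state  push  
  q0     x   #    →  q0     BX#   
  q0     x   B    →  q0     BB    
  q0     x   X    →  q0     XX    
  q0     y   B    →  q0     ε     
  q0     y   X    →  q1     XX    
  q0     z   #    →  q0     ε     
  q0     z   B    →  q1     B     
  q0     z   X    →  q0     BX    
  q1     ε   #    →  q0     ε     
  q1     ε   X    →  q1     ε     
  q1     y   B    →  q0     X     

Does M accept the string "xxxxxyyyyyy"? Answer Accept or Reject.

(q0, xxxxxyyyyyy, #)
  read x, top #: go to q0, push BX# → (q0, xxxxyyyyyy, BX#)
  read x, top B: go to q0, push BB → (q0, xxxyyyyyy, BBX#)
  read x, top B: go to q0, push BB → (q0, xxyyyyyy, BBBX#)
  read x, top B: go to q0, push BB → (q0, xyyyyyy, BBBBX#)
  read x, top B: go to q0, push BB → (q0, yyyyyy, BBBBBX#)
  read y, top B: go to q0, push ε → (q0, yyyyy, BBBBX#)
  read y, top B: go to q0, push ε → (q0, yyyy, BBBX#)
  read y, top B: go to q0, push ε → (q0, yyy, BBX#)
  read y, top B: go to q0, push ε → (q0, yy, BX#)
  read y, top B: go to q0, push ε → (q0, y, X#)
  read y, top X: go to q1, push XX → (q1, ε, XX#)
  ε-move, top X: go to q1, push ε → (q1, ε, X#)
  ε-move, top X: go to q1, push ε → (q1, ε, #)
  ε-move, top #: go to q0, push ε → (q0, ε, ε)
All input consumed and the stack is empty.

Accept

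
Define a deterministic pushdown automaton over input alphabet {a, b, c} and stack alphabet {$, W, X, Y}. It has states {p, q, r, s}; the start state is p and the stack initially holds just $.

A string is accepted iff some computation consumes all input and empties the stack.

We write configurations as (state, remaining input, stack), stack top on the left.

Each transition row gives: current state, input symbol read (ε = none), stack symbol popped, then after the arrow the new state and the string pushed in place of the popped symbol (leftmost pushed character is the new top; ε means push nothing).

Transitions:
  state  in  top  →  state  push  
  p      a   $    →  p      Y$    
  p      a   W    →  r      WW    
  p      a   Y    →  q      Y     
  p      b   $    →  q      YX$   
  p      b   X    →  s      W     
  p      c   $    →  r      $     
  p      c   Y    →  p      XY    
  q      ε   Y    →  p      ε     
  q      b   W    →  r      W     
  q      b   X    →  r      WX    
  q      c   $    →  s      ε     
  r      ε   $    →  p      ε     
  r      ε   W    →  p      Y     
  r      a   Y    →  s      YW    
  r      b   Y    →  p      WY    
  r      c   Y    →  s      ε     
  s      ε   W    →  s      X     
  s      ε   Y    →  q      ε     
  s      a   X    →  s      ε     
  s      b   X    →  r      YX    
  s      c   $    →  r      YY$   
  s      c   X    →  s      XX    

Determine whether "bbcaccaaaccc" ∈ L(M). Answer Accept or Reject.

Accept

(p, bbcaccaaaccc, $)
  read b, top $: go to q, push YX$ → (q, bcaccaaaccc, YX$)
  ε-move, top Y: go to p, push ε → (p, bcaccaaaccc, X$)
  read b, top X: go to s, push W → (s, caccaaaccc, W$)
  ε-move, top W: go to s, push X → (s, caccaaaccc, X$)
  read c, top X: go to s, push XX → (s, accaaaccc, XX$)
  read a, top X: go to s, push ε → (s, ccaaaccc, X$)
  read c, top X: go to s, push XX → (s, caaaccc, XX$)
  read c, top X: go to s, push XX → (s, aaaccc, XXX$)
  read a, top X: go to s, push ε → (s, aaccc, XX$)
  read a, top X: go to s, push ε → (s, accc, X$)
  read a, top X: go to s, push ε → (s, ccc, $)
  read c, top $: go to r, push YY$ → (r, cc, YY$)
  read c, top Y: go to s, push ε → (s, c, Y$)
  ε-move, top Y: go to q, push ε → (q, c, $)
  read c, top $: go to s, push ε → (s, ε, ε)
All input consumed and the stack is empty.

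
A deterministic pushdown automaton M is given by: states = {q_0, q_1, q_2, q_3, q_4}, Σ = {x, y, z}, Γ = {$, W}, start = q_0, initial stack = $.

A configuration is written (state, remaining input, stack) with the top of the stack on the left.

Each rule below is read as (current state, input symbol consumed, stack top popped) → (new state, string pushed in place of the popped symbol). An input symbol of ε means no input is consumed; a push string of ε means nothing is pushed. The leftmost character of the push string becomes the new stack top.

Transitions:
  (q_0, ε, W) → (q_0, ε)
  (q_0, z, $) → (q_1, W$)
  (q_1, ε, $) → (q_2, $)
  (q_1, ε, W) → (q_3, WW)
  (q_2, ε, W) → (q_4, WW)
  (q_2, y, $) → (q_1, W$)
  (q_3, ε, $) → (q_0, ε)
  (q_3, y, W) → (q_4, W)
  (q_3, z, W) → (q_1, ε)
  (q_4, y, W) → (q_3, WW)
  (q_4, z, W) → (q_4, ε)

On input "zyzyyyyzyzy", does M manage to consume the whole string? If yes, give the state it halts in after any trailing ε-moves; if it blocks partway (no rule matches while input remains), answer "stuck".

(q_0, zyzyyyyzyzy, $)
  read z, top $: go to q_1, push W$ → (q_1, yzyyyyzyzy, W$)
  ε-move, top W: go to q_3, push WW → (q_3, yzyyyyzyzy, WW$)
  read y, top W: go to q_4, push W → (q_4, zyyyyzyzy, WW$)
  read z, top W: go to q_4, push ε → (q_4, yyyyzyzy, W$)
  read y, top W: go to q_3, push WW → (q_3, yyyzyzy, WW$)
  read y, top W: go to q_4, push W → (q_4, yyzyzy, WW$)
  read y, top W: go to q_3, push WW → (q_3, yzyzy, WWW$)
  read y, top W: go to q_4, push W → (q_4, zyzy, WWW$)
  read z, top W: go to q_4, push ε → (q_4, yzy, WW$)
  read y, top W: go to q_3, push WW → (q_3, zy, WWW$)
  read z, top W: go to q_1, push ε → (q_1, y, WW$)
  ε-move, top W: go to q_3, push WW → (q_3, y, WWW$)
  read y, top W: go to q_4, push W → (q_4, ε, WWW$)
All input consumed; M is in state q_4.

q_4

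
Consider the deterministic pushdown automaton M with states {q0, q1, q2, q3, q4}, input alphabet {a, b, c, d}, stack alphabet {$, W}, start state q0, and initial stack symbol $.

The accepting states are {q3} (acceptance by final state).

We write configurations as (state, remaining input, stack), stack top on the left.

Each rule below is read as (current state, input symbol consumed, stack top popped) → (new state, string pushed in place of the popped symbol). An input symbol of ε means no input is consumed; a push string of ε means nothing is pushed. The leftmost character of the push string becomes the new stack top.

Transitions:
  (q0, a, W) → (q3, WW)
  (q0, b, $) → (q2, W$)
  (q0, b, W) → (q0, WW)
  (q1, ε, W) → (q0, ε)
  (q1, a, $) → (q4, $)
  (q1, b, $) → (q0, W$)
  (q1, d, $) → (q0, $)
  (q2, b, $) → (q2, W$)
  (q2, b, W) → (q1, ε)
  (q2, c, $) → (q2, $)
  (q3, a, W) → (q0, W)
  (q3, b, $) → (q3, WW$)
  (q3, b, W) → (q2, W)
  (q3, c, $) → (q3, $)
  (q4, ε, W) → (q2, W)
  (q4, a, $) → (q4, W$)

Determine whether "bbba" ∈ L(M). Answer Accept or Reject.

Accept

(q0, bbba, $)
  read b, top $: go to q2, push W$ → (q2, bba, W$)
  read b, top W: go to q1, push ε → (q1, ba, $)
  read b, top $: go to q0, push W$ → (q0, a, W$)
  read a, top W: go to q3, push WW → (q3, ε, WW$)
All input consumed; state q3 ∈ F.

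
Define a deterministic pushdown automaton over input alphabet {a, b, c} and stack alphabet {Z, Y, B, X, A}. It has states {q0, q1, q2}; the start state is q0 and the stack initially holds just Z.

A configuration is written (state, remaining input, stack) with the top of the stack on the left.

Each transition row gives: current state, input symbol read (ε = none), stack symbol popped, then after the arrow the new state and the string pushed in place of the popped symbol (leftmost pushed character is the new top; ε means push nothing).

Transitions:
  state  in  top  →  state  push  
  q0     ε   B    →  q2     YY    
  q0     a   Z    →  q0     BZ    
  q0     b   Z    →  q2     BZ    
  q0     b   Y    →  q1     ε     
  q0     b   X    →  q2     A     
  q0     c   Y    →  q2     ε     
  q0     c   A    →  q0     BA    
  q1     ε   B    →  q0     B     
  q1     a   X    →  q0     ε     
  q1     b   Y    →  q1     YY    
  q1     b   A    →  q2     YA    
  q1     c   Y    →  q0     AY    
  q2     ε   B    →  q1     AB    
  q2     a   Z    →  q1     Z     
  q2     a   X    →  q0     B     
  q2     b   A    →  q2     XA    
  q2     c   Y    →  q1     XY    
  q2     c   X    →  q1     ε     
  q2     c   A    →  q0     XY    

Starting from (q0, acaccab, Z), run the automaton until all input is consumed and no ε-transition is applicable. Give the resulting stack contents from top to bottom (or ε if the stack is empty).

(q0, acaccab, Z)
  read a, top Z: go to q0, push BZ → (q0, caccab, BZ)
  ε-move, top B: go to q2, push YY → (q2, caccab, YYZ)
  read c, top Y: go to q1, push XY → (q1, accab, XYYZ)
  read a, top X: go to q0, push ε → (q0, ccab, YYZ)
  read c, top Y: go to q2, push ε → (q2, cab, YZ)
  read c, top Y: go to q1, push XY → (q1, ab, XYZ)
  read a, top X: go to q0, push ε → (q0, b, YZ)
  read b, top Y: go to q1, push ε → (q1, ε, Z)
All input consumed in state q1 with stack Z.

Z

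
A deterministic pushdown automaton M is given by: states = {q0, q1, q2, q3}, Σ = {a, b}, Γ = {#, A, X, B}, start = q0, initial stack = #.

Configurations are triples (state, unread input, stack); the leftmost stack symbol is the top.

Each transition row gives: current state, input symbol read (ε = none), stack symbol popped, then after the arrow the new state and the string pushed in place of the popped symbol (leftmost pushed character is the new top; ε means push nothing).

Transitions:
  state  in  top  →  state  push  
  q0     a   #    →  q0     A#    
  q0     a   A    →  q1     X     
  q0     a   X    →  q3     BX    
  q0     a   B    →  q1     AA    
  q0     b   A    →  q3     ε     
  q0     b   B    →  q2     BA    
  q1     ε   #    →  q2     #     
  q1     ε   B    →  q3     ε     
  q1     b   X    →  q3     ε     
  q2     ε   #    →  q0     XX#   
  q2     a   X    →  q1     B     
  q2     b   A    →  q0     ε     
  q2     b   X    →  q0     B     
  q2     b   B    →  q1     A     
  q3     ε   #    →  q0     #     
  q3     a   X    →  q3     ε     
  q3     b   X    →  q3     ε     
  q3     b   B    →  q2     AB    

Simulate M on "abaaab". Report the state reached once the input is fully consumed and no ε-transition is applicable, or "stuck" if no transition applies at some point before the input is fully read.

(q0, abaaab, #)
  read a, top #: go to q0, push A# → (q0, baaab, A#)
  read b, top A: go to q3, push ε → (q3, aaab, #)
  ε-move, top #: go to q0, push # → (q0, aaab, #)
  read a, top #: go to q0, push A# → (q0, aab, A#)
  read a, top A: go to q1, push X → (q1, ab, X#)
No transition for (q1, a, top X); M blocks with input ab remaining.

stuck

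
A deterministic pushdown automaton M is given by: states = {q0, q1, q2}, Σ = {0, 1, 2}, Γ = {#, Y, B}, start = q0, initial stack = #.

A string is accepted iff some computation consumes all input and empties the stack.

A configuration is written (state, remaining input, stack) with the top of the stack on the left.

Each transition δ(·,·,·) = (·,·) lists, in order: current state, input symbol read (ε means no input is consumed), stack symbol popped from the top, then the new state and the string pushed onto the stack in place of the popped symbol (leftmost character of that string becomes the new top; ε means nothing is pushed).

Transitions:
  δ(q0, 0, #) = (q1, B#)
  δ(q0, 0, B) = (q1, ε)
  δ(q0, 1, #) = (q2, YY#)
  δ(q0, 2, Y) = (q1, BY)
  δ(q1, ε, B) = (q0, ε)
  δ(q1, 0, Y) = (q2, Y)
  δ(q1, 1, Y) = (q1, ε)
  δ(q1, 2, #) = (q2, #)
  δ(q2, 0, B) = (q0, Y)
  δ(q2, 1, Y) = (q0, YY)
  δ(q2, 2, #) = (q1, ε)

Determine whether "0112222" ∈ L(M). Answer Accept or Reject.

(q0, 0112222, #) ⊢ (q1, 112222, B#) ⊢ (q0, 112222, #) ⊢ (q2, 12222, YY#) ⊢ (q0, 2222, YYY#) ⊢ (q1, 222, BYYY#) ⊢ (q0, 222, YYY#) ⊢ (q1, 22, BYYY#) ⊢ (q0, 22, YYY#) ⊢ (q1, 2, BYYY#) ⊢ (q0, 2, YYY#) ⊢ (q1, ε, BYYY#) ⊢ (q0, ε, YYY#)
All input consumed; stack is YYY#, not empty, and no further ε-move applies.

Reject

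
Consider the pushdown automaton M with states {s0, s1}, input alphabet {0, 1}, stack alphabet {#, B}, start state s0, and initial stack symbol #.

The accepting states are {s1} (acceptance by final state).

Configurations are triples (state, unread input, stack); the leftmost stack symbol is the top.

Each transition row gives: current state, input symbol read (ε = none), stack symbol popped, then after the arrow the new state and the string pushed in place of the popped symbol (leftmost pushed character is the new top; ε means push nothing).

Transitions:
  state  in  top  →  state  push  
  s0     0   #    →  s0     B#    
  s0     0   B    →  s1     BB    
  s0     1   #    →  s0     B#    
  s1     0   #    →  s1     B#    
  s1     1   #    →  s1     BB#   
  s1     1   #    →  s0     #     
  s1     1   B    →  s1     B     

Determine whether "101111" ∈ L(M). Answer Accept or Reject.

Accept

One accepting computation: (s0, 101111, #) ⊢ (s0, 01111, B#) ⊢ (s1, 1111, BB#) ⊢ (s1, 111, BB#) ⊢ (s1, 11, BB#) ⊢ (s1, 1, BB#) ⊢ (s1, ε, BB#)
All input consumed and state s1 ∈ F.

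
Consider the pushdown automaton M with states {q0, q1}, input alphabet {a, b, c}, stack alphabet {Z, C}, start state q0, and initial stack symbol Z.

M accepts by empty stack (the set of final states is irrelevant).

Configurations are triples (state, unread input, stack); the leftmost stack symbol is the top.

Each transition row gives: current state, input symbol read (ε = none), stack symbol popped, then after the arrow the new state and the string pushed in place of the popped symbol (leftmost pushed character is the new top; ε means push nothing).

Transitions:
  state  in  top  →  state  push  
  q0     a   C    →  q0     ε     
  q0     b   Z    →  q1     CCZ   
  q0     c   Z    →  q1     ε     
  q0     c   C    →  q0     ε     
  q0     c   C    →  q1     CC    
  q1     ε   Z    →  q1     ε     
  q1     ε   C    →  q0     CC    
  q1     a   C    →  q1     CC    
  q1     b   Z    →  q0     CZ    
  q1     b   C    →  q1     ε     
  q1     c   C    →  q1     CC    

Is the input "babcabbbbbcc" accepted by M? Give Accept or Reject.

Accept

One accepting computation: (q0, babcabbbbbcc, Z) ⊢ (q1, abcabbbbbcc, CCZ) ⊢ (q1, bcabbbbbcc, CCCZ) ⊢ (q1, cabbbbbcc, CCZ) ⊢ (q1, abbbbbcc, CCCZ) ⊢ (q1, bbbbbcc, CCCCZ) ⊢ (q1, bbbbcc, CCCZ) ⊢ (q1, bbbcc, CCZ) ⊢ (q1, bbcc, CZ) ⊢ (q1, bcc, Z) ⊢ (q0, cc, CZ) ⊢ (q0, c, Z) ⊢ (q1, ε, ε)
All input consumed and the stack is empty.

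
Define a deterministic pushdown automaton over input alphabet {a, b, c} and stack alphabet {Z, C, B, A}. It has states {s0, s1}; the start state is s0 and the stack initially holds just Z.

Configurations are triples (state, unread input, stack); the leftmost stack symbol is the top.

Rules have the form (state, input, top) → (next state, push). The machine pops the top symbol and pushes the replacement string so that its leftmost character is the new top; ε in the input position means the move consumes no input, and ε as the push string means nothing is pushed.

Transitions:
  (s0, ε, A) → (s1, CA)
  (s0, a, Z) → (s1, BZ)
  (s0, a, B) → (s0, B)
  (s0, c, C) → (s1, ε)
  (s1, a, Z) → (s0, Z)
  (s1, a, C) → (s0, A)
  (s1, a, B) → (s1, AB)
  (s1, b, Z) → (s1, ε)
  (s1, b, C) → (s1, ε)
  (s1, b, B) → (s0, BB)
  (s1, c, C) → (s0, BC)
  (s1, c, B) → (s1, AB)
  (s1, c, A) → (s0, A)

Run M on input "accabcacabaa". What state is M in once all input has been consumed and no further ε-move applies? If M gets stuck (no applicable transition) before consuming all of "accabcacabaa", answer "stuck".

(s0, accabcacabaa, Z)
  read a, top Z: go to s1, push BZ → (s1, ccabcacabaa, BZ)
  read c, top B: go to s1, push AB → (s1, cabcacabaa, ABZ)
  read c, top A: go to s0, push A → (s0, abcacabaa, ABZ)
  ε-move, top A: go to s1, push CA → (s1, abcacabaa, CABZ)
  read a, top C: go to s0, push A → (s0, bcacabaa, AABZ)
  ε-move, top A: go to s1, push CA → (s1, bcacabaa, CAABZ)
  read b, top C: go to s1, push ε → (s1, cacabaa, AABZ)
  read c, top A: go to s0, push A → (s0, acabaa, AABZ)
  ε-move, top A: go to s1, push CA → (s1, acabaa, CAABZ)
  read a, top C: go to s0, push A → (s0, cabaa, AAABZ)
  ε-move, top A: go to s1, push CA → (s1, cabaa, CAAABZ)
  read c, top C: go to s0, push BC → (s0, abaa, BCAAABZ)
  read a, top B: go to s0, push B → (s0, baa, BCAAABZ)
No transition for (s0, b, top B); M blocks with input baa remaining.

stuck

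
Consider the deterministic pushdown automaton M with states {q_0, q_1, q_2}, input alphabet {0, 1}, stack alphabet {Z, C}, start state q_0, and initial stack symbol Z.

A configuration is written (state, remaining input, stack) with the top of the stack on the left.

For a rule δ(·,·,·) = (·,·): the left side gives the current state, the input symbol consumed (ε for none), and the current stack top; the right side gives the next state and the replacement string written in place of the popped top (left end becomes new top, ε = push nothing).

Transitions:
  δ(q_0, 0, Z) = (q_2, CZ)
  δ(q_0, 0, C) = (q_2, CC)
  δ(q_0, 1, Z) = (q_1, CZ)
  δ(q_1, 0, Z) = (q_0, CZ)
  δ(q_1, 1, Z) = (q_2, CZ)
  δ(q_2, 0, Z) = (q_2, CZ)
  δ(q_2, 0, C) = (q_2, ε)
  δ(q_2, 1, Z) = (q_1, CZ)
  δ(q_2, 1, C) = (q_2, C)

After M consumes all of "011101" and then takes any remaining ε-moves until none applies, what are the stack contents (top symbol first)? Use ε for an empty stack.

(q_0, 011101, Z)
  read 0, top Z: go to q_2, push CZ → (q_2, 11101, CZ)
  read 1, top C: go to q_2, push C → (q_2, 1101, CZ)
  read 1, top C: go to q_2, push C → (q_2, 101, CZ)
  read 1, top C: go to q_2, push C → (q_2, 01, CZ)
  read 0, top C: go to q_2, push ε → (q_2, 1, Z)
  read 1, top Z: go to q_1, push CZ → (q_1, ε, CZ)
All input consumed in state q_1 with stack CZ.

CZ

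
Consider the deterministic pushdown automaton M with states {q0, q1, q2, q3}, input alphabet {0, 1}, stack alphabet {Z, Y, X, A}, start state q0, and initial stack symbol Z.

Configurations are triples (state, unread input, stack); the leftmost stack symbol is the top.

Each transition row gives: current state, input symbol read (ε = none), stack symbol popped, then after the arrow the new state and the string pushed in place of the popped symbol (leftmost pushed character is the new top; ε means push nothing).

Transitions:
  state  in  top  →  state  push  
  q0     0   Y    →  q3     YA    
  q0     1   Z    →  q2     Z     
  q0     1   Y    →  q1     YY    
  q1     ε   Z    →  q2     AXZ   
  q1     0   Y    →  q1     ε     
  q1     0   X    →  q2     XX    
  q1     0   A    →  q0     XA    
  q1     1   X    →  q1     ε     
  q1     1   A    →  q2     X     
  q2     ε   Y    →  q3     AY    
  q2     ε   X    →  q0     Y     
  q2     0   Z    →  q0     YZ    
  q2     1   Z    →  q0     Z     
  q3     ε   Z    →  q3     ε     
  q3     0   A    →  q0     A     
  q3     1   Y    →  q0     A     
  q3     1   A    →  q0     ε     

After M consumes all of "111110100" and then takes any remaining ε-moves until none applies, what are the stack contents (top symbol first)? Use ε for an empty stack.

AXZ

(q0, 111110100, Z)
  read 1, top Z: go to q2, push Z → (q2, 11110100, Z)
  read 1, top Z: go to q0, push Z → (q0, 1110100, Z)
  read 1, top Z: go to q2, push Z → (q2, 110100, Z)
  read 1, top Z: go to q0, push Z → (q0, 10100, Z)
  read 1, top Z: go to q2, push Z → (q2, 0100, Z)
  read 0, top Z: go to q0, push YZ → (q0, 100, YZ)
  read 1, top Y: go to q1, push YY → (q1, 00, YYZ)
  read 0, top Y: go to q1, push ε → (q1, 0, YZ)
  read 0, top Y: go to q1, push ε → (q1, ε, Z)
  ε-move, top Z: go to q2, push AXZ → (q2, ε, AXZ)
All input consumed in state q2 with stack AXZ.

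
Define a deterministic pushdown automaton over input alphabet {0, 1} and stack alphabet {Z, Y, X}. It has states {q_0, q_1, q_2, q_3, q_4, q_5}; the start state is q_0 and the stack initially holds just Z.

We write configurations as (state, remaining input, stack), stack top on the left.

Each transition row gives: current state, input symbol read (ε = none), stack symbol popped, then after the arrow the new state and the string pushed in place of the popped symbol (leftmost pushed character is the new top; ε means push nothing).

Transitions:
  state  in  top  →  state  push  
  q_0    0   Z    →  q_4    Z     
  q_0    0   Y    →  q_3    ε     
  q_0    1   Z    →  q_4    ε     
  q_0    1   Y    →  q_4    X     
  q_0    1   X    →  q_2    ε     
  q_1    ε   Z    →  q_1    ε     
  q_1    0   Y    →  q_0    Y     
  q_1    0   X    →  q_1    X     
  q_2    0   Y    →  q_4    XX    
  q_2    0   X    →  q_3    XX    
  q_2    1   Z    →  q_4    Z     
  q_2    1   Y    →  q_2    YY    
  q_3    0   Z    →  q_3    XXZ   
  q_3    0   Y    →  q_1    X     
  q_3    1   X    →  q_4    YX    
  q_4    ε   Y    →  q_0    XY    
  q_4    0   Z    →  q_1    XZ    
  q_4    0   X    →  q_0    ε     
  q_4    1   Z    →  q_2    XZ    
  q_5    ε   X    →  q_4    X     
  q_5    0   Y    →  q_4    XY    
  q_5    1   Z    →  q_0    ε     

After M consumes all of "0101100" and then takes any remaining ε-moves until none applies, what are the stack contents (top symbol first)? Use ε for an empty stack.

XXXZ

(q_0, 0101100, Z) ⊢ (q_4, 101100, Z) ⊢ (q_2, 01100, XZ) ⊢ (q_3, 1100, XXZ) ⊢ (q_4, 100, YXXZ) ⊢ (q_0, 100, XYXXZ) ⊢ (q_2, 00, YXXZ) ⊢ (q_4, 0, XXXXZ) ⊢ (q_0, ε, XXXZ)
All input consumed in state q_0 with stack XXXZ.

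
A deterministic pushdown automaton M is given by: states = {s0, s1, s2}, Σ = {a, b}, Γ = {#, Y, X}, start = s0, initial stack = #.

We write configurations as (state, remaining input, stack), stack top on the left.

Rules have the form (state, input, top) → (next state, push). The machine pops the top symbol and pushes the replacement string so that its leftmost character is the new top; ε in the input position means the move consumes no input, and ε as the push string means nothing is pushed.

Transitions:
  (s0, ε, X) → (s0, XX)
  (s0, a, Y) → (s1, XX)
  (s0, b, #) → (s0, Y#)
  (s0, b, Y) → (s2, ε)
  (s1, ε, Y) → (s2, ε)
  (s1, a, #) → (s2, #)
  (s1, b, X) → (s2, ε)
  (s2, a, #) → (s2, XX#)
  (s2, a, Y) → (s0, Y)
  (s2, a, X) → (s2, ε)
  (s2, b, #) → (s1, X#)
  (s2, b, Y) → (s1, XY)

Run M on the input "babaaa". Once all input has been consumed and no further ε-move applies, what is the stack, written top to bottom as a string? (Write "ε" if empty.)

X#

(s0, babaaa, #)
  read b, top #: go to s0, push Y# → (s0, abaaa, Y#)
  read a, top Y: go to s1, push XX → (s1, baaa, XX#)
  read b, top X: go to s2, push ε → (s2, aaa, X#)
  read a, top X: go to s2, push ε → (s2, aa, #)
  read a, top #: go to s2, push XX# → (s2, a, XX#)
  read a, top X: go to s2, push ε → (s2, ε, X#)
All input consumed in state s2 with stack X#.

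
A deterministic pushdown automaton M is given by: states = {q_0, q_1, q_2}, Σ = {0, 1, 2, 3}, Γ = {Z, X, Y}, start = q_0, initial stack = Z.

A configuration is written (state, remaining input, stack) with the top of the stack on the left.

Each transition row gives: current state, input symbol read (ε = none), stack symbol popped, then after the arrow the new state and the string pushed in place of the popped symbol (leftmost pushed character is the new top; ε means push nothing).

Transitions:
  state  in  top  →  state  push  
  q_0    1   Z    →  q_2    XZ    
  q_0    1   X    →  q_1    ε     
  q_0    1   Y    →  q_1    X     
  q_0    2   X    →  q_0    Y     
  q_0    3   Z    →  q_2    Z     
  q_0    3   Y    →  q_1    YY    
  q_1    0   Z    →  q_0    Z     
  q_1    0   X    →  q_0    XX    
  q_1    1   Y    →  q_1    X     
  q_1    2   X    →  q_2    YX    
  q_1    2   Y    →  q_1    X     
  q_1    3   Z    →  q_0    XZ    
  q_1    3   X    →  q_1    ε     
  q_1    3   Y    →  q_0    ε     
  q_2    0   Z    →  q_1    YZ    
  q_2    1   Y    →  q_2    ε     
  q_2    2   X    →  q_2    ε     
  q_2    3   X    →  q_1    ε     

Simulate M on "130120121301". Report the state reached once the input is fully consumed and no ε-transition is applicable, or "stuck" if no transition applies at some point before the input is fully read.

(q_0, 130120121301, Z)
  read 1, top Z: go to q_2, push XZ → (q_2, 30120121301, XZ)
  read 3, top X: go to q_1, push ε → (q_1, 0120121301, Z)
  read 0, top Z: go to q_0, push Z → (q_0, 120121301, Z)
  read 1, top Z: go to q_2, push XZ → (q_2, 20121301, XZ)
  read 2, top X: go to q_2, push ε → (q_2, 0121301, Z)
  read 0, top Z: go to q_1, push YZ → (q_1, 121301, YZ)
  read 1, top Y: go to q_1, push X → (q_1, 21301, XZ)
  read 2, top X: go to q_2, push YX → (q_2, 1301, YXZ)
  read 1, top Y: go to q_2, push ε → (q_2, 301, XZ)
  read 3, top X: go to q_1, push ε → (q_1, 01, Z)
  read 0, top Z: go to q_0, push Z → (q_0, 1, Z)
  read 1, top Z: go to q_2, push XZ → (q_2, ε, XZ)
All input consumed; M is in state q_2.

q_2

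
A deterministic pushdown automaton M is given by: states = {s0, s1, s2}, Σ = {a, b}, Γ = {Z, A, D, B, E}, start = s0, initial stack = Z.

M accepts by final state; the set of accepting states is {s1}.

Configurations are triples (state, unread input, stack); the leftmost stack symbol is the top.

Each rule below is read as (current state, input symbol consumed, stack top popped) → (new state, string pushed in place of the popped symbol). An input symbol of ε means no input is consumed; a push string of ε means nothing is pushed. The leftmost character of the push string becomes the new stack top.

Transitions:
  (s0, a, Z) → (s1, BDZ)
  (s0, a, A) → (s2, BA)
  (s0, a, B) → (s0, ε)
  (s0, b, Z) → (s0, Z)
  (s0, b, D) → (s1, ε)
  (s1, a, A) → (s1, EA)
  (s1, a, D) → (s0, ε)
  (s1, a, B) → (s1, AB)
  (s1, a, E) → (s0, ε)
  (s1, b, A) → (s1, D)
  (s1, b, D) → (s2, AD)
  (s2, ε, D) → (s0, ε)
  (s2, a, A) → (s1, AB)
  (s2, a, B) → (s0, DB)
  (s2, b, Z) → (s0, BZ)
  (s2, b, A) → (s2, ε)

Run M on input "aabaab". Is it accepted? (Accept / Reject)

(s0, aabaab, Z)
  read a, top Z: go to s1, push BDZ → (s1, abaab, BDZ)
  read a, top B: go to s1, push AB → (s1, baab, ABDZ)
  read b, top A: go to s1, push D → (s1, aab, DBDZ)
  read a, top D: go to s0, push ε → (s0, ab, BDZ)
  read a, top B: go to s0, push ε → (s0, b, DZ)
  read b, top D: go to s1, push ε → (s1, ε, Z)
All input consumed; state s1 ∈ F.

Accept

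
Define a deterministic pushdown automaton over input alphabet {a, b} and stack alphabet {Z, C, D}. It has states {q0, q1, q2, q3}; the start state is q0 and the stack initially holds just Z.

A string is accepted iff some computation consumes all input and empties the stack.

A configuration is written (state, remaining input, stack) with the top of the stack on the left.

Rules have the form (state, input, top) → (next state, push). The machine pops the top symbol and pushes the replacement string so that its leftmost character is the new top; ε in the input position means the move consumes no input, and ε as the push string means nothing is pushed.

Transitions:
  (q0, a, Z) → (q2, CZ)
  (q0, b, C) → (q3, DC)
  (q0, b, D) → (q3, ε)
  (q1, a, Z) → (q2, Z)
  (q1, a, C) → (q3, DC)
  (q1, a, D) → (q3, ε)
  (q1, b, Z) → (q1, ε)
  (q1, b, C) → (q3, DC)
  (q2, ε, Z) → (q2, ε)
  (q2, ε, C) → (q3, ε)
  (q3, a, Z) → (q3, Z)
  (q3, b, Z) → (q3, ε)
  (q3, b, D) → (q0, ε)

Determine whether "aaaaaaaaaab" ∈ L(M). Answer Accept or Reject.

(q0, aaaaaaaaaab, Z) ⊢ (q2, aaaaaaaaab, CZ) ⊢ (q3, aaaaaaaaab, Z) ⊢ (q3, aaaaaaaab, Z) ⊢ (q3, aaaaaaab, Z) ⊢ (q3, aaaaaab, Z) ⊢ (q3, aaaaab, Z) ⊢ (q3, aaaab, Z) ⊢ (q3, aaab, Z) ⊢ (q3, aab, Z) ⊢ (q3, ab, Z) ⊢ (q3, b, Z) ⊢ (q3, ε, ε)
All input consumed and the stack is empty.

Accept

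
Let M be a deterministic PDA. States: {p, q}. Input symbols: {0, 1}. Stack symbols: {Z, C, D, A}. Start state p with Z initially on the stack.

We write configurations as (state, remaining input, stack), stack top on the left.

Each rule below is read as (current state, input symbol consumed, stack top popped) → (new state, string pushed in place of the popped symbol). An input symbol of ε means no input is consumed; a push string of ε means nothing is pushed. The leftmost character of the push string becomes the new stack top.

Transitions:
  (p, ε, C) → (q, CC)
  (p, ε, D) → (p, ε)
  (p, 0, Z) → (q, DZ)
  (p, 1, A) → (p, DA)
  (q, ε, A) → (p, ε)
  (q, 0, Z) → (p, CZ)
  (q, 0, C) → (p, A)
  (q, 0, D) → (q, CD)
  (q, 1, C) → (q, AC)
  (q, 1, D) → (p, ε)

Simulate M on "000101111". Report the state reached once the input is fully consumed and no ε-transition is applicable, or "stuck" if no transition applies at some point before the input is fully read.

stuck

(p, 000101111, Z)
  read 0, top Z: go to q, push DZ → (q, 00101111, DZ)
  read 0, top D: go to q, push CD → (q, 0101111, CDZ)
  read 0, top C: go to p, push A → (p, 101111, ADZ)
  read 1, top A: go to p, push DA → (p, 01111, DADZ)
  ε-move, top D: go to p, push ε → (p, 01111, ADZ)
No transition for (p, 0, top A); M blocks with input 01111 remaining.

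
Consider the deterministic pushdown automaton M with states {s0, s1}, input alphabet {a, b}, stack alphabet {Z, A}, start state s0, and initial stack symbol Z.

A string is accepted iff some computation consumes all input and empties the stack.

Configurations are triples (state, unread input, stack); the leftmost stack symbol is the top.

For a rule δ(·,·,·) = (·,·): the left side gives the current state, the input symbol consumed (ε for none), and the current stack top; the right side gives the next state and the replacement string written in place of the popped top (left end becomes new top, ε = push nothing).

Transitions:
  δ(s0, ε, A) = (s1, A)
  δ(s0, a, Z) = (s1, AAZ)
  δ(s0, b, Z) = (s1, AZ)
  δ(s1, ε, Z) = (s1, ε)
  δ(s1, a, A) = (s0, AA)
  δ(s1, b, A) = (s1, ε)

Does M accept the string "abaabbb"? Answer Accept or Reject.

(s0, abaabbb, Z)
  read a, top Z: go to s1, push AAZ → (s1, baabbb, AAZ)
  read b, top A: go to s1, push ε → (s1, aabbb, AZ)
  read a, top A: go to s0, push AA → (s0, abbb, AAZ)
  ε-move, top A: go to s1, push A → (s1, abbb, AAZ)
  read a, top A: go to s0, push AA → (s0, bbb, AAAZ)
  ε-move, top A: go to s1, push A → (s1, bbb, AAAZ)
  read b, top A: go to s1, push ε → (s1, bb, AAZ)
  read b, top A: go to s1, push ε → (s1, b, AZ)
  read b, top A: go to s1, push ε → (s1, ε, Z)
  ε-move, top Z: go to s1, push ε → (s1, ε, ε)
All input consumed and the stack is empty.

Accept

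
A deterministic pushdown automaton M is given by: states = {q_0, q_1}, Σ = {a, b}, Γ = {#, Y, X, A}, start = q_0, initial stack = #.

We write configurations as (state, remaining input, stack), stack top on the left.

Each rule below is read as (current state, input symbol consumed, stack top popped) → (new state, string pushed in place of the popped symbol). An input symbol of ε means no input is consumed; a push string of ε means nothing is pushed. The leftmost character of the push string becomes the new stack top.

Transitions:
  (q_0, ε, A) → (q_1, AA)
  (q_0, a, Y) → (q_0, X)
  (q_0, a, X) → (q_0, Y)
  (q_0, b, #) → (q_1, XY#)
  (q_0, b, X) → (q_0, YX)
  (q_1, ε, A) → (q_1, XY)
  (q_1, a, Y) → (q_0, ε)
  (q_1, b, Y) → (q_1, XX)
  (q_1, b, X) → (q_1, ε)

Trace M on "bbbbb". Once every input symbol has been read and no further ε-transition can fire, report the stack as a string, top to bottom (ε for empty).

(q_0, bbbbb, #)
  read b, top #: go to q_1, push XY# → (q_1, bbbb, XY#)
  read b, top X: go to q_1, push ε → (q_1, bbb, Y#)
  read b, top Y: go to q_1, push XX → (q_1, bb, XX#)
  read b, top X: go to q_1, push ε → (q_1, b, X#)
  read b, top X: go to q_1, push ε → (q_1, ε, #)
All input consumed in state q_1 with stack #.

#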